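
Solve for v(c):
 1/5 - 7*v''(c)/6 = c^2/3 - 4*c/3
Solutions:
 v(c) = C1 + C2*c - c^4/42 + 4*c^3/21 + 3*c^2/35


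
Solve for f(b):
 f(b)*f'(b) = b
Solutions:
 f(b) = -sqrt(C1 + b^2)
 f(b) = sqrt(C1 + b^2)


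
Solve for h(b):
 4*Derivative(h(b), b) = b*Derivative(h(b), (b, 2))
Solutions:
 h(b) = C1 + C2*b^5


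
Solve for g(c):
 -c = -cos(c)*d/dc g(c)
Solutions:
 g(c) = C1 + Integral(c/cos(c), c)


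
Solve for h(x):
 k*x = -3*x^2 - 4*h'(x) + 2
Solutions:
 h(x) = C1 - k*x^2/8 - x^3/4 + x/2


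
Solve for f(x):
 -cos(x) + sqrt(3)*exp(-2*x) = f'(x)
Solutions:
 f(x) = C1 - sin(x) - sqrt(3)*exp(-2*x)/2


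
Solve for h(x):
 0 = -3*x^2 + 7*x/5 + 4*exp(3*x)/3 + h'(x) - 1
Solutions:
 h(x) = C1 + x^3 - 7*x^2/10 + x - 4*exp(3*x)/9


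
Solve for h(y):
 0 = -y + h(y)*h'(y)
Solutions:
 h(y) = -sqrt(C1 + y^2)
 h(y) = sqrt(C1 + y^2)


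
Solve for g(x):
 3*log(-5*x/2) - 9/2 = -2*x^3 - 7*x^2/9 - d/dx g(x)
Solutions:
 g(x) = C1 - x^4/2 - 7*x^3/27 - 3*x*log(-x) + x*(-3*log(5) + 3*log(2) + 15/2)


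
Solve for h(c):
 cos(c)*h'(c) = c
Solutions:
 h(c) = C1 + Integral(c/cos(c), c)


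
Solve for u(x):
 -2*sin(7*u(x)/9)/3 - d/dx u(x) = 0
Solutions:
 2*x/3 + 9*log(cos(7*u(x)/9) - 1)/14 - 9*log(cos(7*u(x)/9) + 1)/14 = C1


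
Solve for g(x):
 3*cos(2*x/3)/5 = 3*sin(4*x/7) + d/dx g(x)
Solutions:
 g(x) = C1 + 9*sin(2*x/3)/10 + 21*cos(4*x/7)/4


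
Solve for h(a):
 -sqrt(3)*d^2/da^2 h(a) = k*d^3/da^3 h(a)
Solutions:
 h(a) = C1 + C2*a + C3*exp(-sqrt(3)*a/k)


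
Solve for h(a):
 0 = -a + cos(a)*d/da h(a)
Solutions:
 h(a) = C1 + Integral(a/cos(a), a)


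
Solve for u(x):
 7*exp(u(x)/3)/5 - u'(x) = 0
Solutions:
 u(x) = 3*log(-1/(C1 + 7*x)) + 3*log(15)


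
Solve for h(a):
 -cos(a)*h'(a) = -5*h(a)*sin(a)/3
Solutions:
 h(a) = C1/cos(a)^(5/3)


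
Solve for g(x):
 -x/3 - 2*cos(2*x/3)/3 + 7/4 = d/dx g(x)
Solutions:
 g(x) = C1 - x^2/6 + 7*x/4 - sin(2*x/3)


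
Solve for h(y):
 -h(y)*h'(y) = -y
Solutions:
 h(y) = -sqrt(C1 + y^2)
 h(y) = sqrt(C1 + y^2)


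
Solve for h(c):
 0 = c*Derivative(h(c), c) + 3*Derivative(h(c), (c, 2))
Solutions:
 h(c) = C1 + C2*erf(sqrt(6)*c/6)


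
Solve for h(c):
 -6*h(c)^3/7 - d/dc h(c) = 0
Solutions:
 h(c) = -sqrt(14)*sqrt(-1/(C1 - 6*c))/2
 h(c) = sqrt(14)*sqrt(-1/(C1 - 6*c))/2


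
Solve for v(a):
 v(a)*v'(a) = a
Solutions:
 v(a) = -sqrt(C1 + a^2)
 v(a) = sqrt(C1 + a^2)


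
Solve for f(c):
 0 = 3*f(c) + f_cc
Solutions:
 f(c) = C1*sin(sqrt(3)*c) + C2*cos(sqrt(3)*c)


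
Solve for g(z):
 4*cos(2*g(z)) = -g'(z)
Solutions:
 g(z) = -asin((C1 + exp(16*z))/(C1 - exp(16*z)))/2 + pi/2
 g(z) = asin((C1 + exp(16*z))/(C1 - exp(16*z)))/2


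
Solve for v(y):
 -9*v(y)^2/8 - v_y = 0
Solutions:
 v(y) = 8/(C1 + 9*y)


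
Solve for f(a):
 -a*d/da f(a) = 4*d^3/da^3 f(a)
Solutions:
 f(a) = C1 + Integral(C2*airyai(-2^(1/3)*a/2) + C3*airybi(-2^(1/3)*a/2), a)


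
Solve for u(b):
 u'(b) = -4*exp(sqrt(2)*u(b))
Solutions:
 u(b) = sqrt(2)*(2*log(1/(C1 + 4*b)) - log(2))/4


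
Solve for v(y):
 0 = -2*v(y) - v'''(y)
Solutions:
 v(y) = C3*exp(-2^(1/3)*y) + (C1*sin(2^(1/3)*sqrt(3)*y/2) + C2*cos(2^(1/3)*sqrt(3)*y/2))*exp(2^(1/3)*y/2)


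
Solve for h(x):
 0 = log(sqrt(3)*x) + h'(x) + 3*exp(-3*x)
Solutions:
 h(x) = C1 - x*log(x) + x*(1 - log(3)/2) + exp(-3*x)


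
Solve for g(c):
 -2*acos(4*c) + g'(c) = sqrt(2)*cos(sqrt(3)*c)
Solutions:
 g(c) = C1 + 2*c*acos(4*c) - sqrt(1 - 16*c^2)/2 + sqrt(6)*sin(sqrt(3)*c)/3


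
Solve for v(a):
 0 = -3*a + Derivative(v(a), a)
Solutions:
 v(a) = C1 + 3*a^2/2


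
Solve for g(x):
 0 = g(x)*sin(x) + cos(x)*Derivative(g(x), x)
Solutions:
 g(x) = C1*cos(x)


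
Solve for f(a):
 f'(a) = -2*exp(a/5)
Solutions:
 f(a) = C1 - 10*exp(a/5)


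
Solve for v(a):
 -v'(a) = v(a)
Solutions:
 v(a) = C1*exp(-a)


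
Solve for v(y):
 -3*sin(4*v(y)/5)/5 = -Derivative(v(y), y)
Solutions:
 -3*y/5 + 5*log(cos(4*v(y)/5) - 1)/8 - 5*log(cos(4*v(y)/5) + 1)/8 = C1


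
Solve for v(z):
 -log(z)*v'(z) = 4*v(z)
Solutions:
 v(z) = C1*exp(-4*li(z))


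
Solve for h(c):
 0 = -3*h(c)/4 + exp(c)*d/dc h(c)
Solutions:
 h(c) = C1*exp(-3*exp(-c)/4)


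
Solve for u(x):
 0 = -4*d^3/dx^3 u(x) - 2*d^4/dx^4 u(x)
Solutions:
 u(x) = C1 + C2*x + C3*x^2 + C4*exp(-2*x)


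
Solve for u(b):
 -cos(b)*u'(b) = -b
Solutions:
 u(b) = C1 + Integral(b/cos(b), b)


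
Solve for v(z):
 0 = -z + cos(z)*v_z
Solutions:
 v(z) = C1 + Integral(z/cos(z), z)


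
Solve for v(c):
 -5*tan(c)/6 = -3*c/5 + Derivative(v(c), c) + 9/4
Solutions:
 v(c) = C1 + 3*c^2/10 - 9*c/4 + 5*log(cos(c))/6


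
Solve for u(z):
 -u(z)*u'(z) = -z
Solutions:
 u(z) = -sqrt(C1 + z^2)
 u(z) = sqrt(C1 + z^2)


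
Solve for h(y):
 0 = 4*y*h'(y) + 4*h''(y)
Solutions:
 h(y) = C1 + C2*erf(sqrt(2)*y/2)


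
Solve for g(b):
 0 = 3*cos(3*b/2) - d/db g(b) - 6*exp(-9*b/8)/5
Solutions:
 g(b) = C1 + 2*sin(3*b/2) + 16*exp(-9*b/8)/15


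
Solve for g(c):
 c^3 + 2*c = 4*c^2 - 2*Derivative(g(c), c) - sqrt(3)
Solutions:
 g(c) = C1 - c^4/8 + 2*c^3/3 - c^2/2 - sqrt(3)*c/2


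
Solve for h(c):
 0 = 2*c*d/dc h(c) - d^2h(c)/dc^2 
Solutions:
 h(c) = C1 + C2*erfi(c)


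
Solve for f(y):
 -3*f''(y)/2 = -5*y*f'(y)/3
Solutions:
 f(y) = C1 + C2*erfi(sqrt(5)*y/3)


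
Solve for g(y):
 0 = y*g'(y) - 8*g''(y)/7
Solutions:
 g(y) = C1 + C2*erfi(sqrt(7)*y/4)


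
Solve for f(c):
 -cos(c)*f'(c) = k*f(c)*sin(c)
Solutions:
 f(c) = C1*exp(k*log(cos(c)))


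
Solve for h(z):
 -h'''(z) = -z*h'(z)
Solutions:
 h(z) = C1 + Integral(C2*airyai(z) + C3*airybi(z), z)


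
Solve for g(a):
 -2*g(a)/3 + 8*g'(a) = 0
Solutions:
 g(a) = C1*exp(a/12)


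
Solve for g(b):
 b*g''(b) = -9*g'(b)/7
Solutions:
 g(b) = C1 + C2/b^(2/7)


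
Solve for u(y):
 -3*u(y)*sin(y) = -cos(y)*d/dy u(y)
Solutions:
 u(y) = C1/cos(y)^3


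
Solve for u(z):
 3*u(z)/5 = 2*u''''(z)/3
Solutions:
 u(z) = C1*exp(-10^(3/4)*sqrt(3)*z/10) + C2*exp(10^(3/4)*sqrt(3)*z/10) + C3*sin(10^(3/4)*sqrt(3)*z/10) + C4*cos(10^(3/4)*sqrt(3)*z/10)


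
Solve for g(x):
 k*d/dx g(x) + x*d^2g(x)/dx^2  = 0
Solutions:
 g(x) = C1 + x^(1 - re(k))*(C2*sin(log(x)*Abs(im(k))) + C3*cos(log(x)*im(k)))


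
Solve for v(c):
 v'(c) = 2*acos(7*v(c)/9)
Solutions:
 Integral(1/acos(7*_y/9), (_y, v(c))) = C1 + 2*c


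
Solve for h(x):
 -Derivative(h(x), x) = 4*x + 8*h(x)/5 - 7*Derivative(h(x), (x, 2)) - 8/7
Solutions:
 h(x) = C1*exp(x*(5 - sqrt(1145))/70) + C2*exp(x*(5 + sqrt(1145))/70) - 5*x/2 + 255/112


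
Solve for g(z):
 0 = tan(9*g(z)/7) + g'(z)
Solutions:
 g(z) = -7*asin(C1*exp(-9*z/7))/9 + 7*pi/9
 g(z) = 7*asin(C1*exp(-9*z/7))/9


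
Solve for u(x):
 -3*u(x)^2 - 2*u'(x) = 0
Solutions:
 u(x) = 2/(C1 + 3*x)


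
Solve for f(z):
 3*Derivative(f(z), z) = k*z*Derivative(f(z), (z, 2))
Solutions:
 f(z) = C1 + z^(((re(k) + 3)*re(k) + im(k)^2)/(re(k)^2 + im(k)^2))*(C2*sin(3*log(z)*Abs(im(k))/(re(k)^2 + im(k)^2)) + C3*cos(3*log(z)*im(k)/(re(k)^2 + im(k)^2)))


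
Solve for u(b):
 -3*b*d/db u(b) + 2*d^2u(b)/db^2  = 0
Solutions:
 u(b) = C1 + C2*erfi(sqrt(3)*b/2)


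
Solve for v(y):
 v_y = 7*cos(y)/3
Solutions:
 v(y) = C1 + 7*sin(y)/3


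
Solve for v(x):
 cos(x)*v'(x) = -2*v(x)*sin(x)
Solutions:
 v(x) = C1*cos(x)^2


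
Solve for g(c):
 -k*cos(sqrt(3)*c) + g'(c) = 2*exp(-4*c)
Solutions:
 g(c) = C1 + sqrt(3)*k*sin(sqrt(3)*c)/3 - exp(-4*c)/2


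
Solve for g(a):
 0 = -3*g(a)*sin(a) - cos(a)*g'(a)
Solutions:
 g(a) = C1*cos(a)^3


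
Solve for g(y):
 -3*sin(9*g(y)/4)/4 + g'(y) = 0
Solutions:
 -3*y/4 + 2*log(cos(9*g(y)/4) - 1)/9 - 2*log(cos(9*g(y)/4) + 1)/9 = C1


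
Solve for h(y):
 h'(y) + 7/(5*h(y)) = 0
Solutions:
 h(y) = -sqrt(C1 - 70*y)/5
 h(y) = sqrt(C1 - 70*y)/5


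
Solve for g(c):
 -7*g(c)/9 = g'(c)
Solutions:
 g(c) = C1*exp(-7*c/9)


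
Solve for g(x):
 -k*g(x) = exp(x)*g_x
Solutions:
 g(x) = C1*exp(k*exp(-x))


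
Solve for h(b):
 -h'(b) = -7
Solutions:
 h(b) = C1 + 7*b


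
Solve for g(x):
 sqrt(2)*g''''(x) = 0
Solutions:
 g(x) = C1 + C2*x + C3*x^2 + C4*x^3


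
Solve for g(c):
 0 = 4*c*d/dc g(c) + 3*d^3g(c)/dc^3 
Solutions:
 g(c) = C1 + Integral(C2*airyai(-6^(2/3)*c/3) + C3*airybi(-6^(2/3)*c/3), c)


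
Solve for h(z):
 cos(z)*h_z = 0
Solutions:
 h(z) = C1


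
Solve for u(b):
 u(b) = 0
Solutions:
 u(b) = 0


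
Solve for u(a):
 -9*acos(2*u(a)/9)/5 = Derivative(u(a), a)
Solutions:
 Integral(1/acos(2*_y/9), (_y, u(a))) = C1 - 9*a/5


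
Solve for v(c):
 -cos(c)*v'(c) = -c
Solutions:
 v(c) = C1 + Integral(c/cos(c), c)


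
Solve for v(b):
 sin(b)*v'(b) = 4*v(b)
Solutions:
 v(b) = C1*(cos(b)^2 - 2*cos(b) + 1)/(cos(b)^2 + 2*cos(b) + 1)


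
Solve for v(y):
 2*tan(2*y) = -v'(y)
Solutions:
 v(y) = C1 + log(cos(2*y))


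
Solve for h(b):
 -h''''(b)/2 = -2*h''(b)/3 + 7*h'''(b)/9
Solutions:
 h(b) = C1 + C2*b + C3*exp(b*(-7 + sqrt(157))/9) + C4*exp(-b*(7 + sqrt(157))/9)


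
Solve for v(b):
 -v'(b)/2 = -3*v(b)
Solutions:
 v(b) = C1*exp(6*b)


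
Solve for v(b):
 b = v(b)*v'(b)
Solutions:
 v(b) = -sqrt(C1 + b^2)
 v(b) = sqrt(C1 + b^2)


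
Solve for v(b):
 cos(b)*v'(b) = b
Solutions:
 v(b) = C1 + Integral(b/cos(b), b)


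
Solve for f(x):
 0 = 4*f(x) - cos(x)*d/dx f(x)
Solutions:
 f(x) = C1*(sin(x)^2 + 2*sin(x) + 1)/(sin(x)^2 - 2*sin(x) + 1)


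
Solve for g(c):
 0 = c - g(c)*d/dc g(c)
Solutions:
 g(c) = -sqrt(C1 + c^2)
 g(c) = sqrt(C1 + c^2)


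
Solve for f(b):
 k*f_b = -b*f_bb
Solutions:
 f(b) = C1 + b^(1 - re(k))*(C2*sin(log(b)*Abs(im(k))) + C3*cos(log(b)*im(k)))


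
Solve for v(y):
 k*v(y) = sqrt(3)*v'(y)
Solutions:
 v(y) = C1*exp(sqrt(3)*k*y/3)


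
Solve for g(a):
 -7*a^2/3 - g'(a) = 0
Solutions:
 g(a) = C1 - 7*a^3/9


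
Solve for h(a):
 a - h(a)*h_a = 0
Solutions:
 h(a) = -sqrt(C1 + a^2)
 h(a) = sqrt(C1 + a^2)


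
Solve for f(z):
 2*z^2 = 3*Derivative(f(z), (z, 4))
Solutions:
 f(z) = C1 + C2*z + C3*z^2 + C4*z^3 + z^6/540


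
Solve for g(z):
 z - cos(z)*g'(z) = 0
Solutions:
 g(z) = C1 + Integral(z/cos(z), z)


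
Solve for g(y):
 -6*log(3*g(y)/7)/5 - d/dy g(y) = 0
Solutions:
 5*Integral(1/(log(_y) - log(7) + log(3)), (_y, g(y)))/6 = C1 - y


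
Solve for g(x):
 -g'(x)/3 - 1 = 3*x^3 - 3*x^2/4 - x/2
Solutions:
 g(x) = C1 - 9*x^4/4 + 3*x^3/4 + 3*x^2/4 - 3*x


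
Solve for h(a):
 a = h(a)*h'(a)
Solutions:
 h(a) = -sqrt(C1 + a^2)
 h(a) = sqrt(C1 + a^2)


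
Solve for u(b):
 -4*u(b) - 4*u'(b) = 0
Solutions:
 u(b) = C1*exp(-b)


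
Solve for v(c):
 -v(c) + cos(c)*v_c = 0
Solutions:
 v(c) = C1*sqrt(sin(c) + 1)/sqrt(sin(c) - 1)


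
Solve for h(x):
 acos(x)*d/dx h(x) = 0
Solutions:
 h(x) = C1


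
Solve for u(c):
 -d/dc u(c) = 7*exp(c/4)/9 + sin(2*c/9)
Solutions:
 u(c) = C1 - 28*exp(c/4)/9 + 9*cos(2*c/9)/2


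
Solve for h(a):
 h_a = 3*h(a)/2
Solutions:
 h(a) = C1*exp(3*a/2)


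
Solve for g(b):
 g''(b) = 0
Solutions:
 g(b) = C1 + C2*b


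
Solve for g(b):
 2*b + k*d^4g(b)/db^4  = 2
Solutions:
 g(b) = C1 + C2*b + C3*b^2 + C4*b^3 - b^5/(60*k) + b^4/(12*k)


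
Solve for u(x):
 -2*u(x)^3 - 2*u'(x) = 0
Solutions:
 u(x) = -sqrt(2)*sqrt(-1/(C1 - x))/2
 u(x) = sqrt(2)*sqrt(-1/(C1 - x))/2


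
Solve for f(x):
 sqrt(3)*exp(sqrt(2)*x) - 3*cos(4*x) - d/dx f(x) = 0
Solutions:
 f(x) = C1 + sqrt(6)*exp(sqrt(2)*x)/2 - 3*sin(4*x)/4


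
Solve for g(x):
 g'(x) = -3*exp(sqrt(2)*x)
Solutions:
 g(x) = C1 - 3*sqrt(2)*exp(sqrt(2)*x)/2


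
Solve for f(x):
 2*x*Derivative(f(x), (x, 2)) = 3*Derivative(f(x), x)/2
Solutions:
 f(x) = C1 + C2*x^(7/4)


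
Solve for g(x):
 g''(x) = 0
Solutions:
 g(x) = C1 + C2*x


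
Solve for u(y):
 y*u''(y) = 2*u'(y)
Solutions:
 u(y) = C1 + C2*y^3


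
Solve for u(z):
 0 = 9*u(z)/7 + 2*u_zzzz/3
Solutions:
 u(z) = (C1*sin(2^(1/4)*21^(3/4)*z/14) + C2*cos(2^(1/4)*21^(3/4)*z/14))*exp(-2^(1/4)*21^(3/4)*z/14) + (C3*sin(2^(1/4)*21^(3/4)*z/14) + C4*cos(2^(1/4)*21^(3/4)*z/14))*exp(2^(1/4)*21^(3/4)*z/14)


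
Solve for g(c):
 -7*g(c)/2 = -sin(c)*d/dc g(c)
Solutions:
 g(c) = C1*(cos(c) - 1)^(7/4)/(cos(c) + 1)^(7/4)


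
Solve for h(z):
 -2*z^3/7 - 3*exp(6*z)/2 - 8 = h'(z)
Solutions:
 h(z) = C1 - z^4/14 - 8*z - exp(6*z)/4


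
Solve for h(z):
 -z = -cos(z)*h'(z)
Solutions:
 h(z) = C1 + Integral(z/cos(z), z)


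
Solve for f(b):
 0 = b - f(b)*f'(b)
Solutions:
 f(b) = -sqrt(C1 + b^2)
 f(b) = sqrt(C1 + b^2)


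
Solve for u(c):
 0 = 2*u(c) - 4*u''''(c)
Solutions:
 u(c) = C1*exp(-2^(3/4)*c/2) + C2*exp(2^(3/4)*c/2) + C3*sin(2^(3/4)*c/2) + C4*cos(2^(3/4)*c/2)


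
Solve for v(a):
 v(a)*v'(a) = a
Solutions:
 v(a) = -sqrt(C1 + a^2)
 v(a) = sqrt(C1 + a^2)


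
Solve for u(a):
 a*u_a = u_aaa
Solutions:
 u(a) = C1 + Integral(C2*airyai(a) + C3*airybi(a), a)


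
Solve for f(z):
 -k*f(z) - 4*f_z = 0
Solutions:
 f(z) = C1*exp(-k*z/4)


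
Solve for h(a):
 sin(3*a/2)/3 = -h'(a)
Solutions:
 h(a) = C1 + 2*cos(3*a/2)/9


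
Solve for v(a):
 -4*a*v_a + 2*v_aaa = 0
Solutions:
 v(a) = C1 + Integral(C2*airyai(2^(1/3)*a) + C3*airybi(2^(1/3)*a), a)


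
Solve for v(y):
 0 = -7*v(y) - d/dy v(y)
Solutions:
 v(y) = C1*exp(-7*y)


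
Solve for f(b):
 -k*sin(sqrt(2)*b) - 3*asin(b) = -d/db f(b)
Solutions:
 f(b) = C1 + 3*b*asin(b) - sqrt(2)*k*cos(sqrt(2)*b)/2 + 3*sqrt(1 - b^2)


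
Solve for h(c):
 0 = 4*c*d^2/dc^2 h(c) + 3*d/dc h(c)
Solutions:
 h(c) = C1 + C2*c^(1/4)


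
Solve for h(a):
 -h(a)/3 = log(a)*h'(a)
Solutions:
 h(a) = C1*exp(-li(a)/3)


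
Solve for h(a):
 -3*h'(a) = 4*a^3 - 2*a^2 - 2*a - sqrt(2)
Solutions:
 h(a) = C1 - a^4/3 + 2*a^3/9 + a^2/3 + sqrt(2)*a/3


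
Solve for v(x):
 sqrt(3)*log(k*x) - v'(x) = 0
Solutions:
 v(x) = C1 + sqrt(3)*x*log(k*x) - sqrt(3)*x


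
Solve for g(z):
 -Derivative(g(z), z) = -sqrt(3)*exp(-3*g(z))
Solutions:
 g(z) = log(C1 + 3*sqrt(3)*z)/3
 g(z) = log((-3^(1/3) - 3^(5/6)*I)*(C1 + sqrt(3)*z)^(1/3)/2)
 g(z) = log((-3^(1/3) + 3^(5/6)*I)*(C1 + sqrt(3)*z)^(1/3)/2)


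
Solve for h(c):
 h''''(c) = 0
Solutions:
 h(c) = C1 + C2*c + C3*c^2 + C4*c^3


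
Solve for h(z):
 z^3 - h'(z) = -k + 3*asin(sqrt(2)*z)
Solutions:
 h(z) = C1 + k*z + z^4/4 - 3*z*asin(sqrt(2)*z) - 3*sqrt(2)*sqrt(1 - 2*z^2)/2


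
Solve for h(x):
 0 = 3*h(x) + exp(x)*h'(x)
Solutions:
 h(x) = C1*exp(3*exp(-x))


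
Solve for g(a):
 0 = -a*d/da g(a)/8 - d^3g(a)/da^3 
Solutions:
 g(a) = C1 + Integral(C2*airyai(-a/2) + C3*airybi(-a/2), a)


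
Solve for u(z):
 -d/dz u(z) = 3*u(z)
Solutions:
 u(z) = C1*exp(-3*z)


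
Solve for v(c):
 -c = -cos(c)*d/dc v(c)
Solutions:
 v(c) = C1 + Integral(c/cos(c), c)


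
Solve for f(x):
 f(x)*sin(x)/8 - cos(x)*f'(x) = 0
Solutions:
 f(x) = C1/cos(x)^(1/8)


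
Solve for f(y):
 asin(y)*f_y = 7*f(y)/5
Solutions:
 f(y) = C1*exp(7*Integral(1/asin(y), y)/5)


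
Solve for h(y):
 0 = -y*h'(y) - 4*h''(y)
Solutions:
 h(y) = C1 + C2*erf(sqrt(2)*y/4)


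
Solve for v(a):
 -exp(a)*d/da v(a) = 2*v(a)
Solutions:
 v(a) = C1*exp(2*exp(-a))


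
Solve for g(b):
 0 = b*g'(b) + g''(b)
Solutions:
 g(b) = C1 + C2*erf(sqrt(2)*b/2)


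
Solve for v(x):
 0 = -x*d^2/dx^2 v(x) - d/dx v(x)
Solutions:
 v(x) = C1 + C2*log(x)


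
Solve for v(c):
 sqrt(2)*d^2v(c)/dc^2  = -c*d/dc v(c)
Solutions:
 v(c) = C1 + C2*erf(2^(1/4)*c/2)


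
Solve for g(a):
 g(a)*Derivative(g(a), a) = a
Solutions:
 g(a) = -sqrt(C1 + a^2)
 g(a) = sqrt(C1 + a^2)


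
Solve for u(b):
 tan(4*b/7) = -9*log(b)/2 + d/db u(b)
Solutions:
 u(b) = C1 + 9*b*log(b)/2 - 9*b/2 - 7*log(cos(4*b/7))/4


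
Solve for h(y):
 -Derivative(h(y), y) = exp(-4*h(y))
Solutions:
 h(y) = log(-I*(C1 - 4*y)^(1/4))
 h(y) = log(I*(C1 - 4*y)^(1/4))
 h(y) = log(-(C1 - 4*y)^(1/4))
 h(y) = log(C1 - 4*y)/4


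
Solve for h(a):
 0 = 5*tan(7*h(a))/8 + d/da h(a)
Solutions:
 h(a) = -asin(C1*exp(-35*a/8))/7 + pi/7
 h(a) = asin(C1*exp(-35*a/8))/7


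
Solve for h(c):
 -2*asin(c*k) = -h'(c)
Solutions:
 h(c) = C1 + 2*Piecewise((c*asin(c*k) + sqrt(-c^2*k^2 + 1)/k, Ne(k, 0)), (0, True))


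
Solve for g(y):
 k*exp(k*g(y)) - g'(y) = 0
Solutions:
 g(y) = Piecewise((log(-1/(C1*k + k^2*y))/k, Ne(k, 0)), (nan, True))
 g(y) = Piecewise((C1 + k*y, Eq(k, 0)), (nan, True))


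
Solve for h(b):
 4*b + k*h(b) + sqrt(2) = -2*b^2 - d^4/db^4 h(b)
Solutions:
 h(b) = C1*exp(-b*(-k)^(1/4)) + C2*exp(b*(-k)^(1/4)) + C3*exp(-I*b*(-k)^(1/4)) + C4*exp(I*b*(-k)^(1/4)) - 2*b^2/k - 4*b/k - sqrt(2)/k


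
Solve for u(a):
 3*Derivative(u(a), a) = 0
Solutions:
 u(a) = C1


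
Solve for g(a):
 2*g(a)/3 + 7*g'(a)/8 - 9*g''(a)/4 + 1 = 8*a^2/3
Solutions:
 g(a) = C1*exp(a*(7 - sqrt(433))/36) + C2*exp(a*(7 + sqrt(433))/36) + 4*a^2 - 21*a/2 + 1257/32


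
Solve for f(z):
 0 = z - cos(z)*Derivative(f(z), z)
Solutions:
 f(z) = C1 + Integral(z/cos(z), z)


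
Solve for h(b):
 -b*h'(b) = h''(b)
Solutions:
 h(b) = C1 + C2*erf(sqrt(2)*b/2)


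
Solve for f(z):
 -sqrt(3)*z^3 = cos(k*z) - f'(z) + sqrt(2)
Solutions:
 f(z) = C1 + sqrt(3)*z^4/4 + sqrt(2)*z + sin(k*z)/k


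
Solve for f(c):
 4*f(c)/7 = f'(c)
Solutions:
 f(c) = C1*exp(4*c/7)


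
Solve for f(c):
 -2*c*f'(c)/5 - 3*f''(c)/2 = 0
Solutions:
 f(c) = C1 + C2*erf(sqrt(30)*c/15)


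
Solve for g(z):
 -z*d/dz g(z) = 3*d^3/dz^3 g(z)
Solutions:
 g(z) = C1 + Integral(C2*airyai(-3^(2/3)*z/3) + C3*airybi(-3^(2/3)*z/3), z)


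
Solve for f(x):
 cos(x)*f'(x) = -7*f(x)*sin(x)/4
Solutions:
 f(x) = C1*cos(x)^(7/4)


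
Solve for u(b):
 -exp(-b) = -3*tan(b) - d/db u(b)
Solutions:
 u(b) = C1 - 3*log(tan(b)^2 + 1)/2 - exp(-b)


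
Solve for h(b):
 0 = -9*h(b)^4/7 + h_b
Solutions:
 h(b) = 7^(1/3)*(-1/(C1 + 27*b))^(1/3)
 h(b) = 7^(1/3)*(-1/(C1 + 9*b))^(1/3)*(-3^(2/3) - 3*3^(1/6)*I)/6
 h(b) = 7^(1/3)*(-1/(C1 + 9*b))^(1/3)*(-3^(2/3) + 3*3^(1/6)*I)/6


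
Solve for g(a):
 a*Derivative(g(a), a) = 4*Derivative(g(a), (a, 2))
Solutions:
 g(a) = C1 + C2*erfi(sqrt(2)*a/4)


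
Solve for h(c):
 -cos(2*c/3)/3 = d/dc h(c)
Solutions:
 h(c) = C1 - sin(2*c/3)/2


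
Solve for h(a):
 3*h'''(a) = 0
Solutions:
 h(a) = C1 + C2*a + C3*a^2


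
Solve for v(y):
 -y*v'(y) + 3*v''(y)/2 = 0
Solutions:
 v(y) = C1 + C2*erfi(sqrt(3)*y/3)


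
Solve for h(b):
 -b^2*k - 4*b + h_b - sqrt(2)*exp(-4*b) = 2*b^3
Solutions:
 h(b) = C1 + b^4/2 + b^3*k/3 + 2*b^2 - sqrt(2)*exp(-4*b)/4


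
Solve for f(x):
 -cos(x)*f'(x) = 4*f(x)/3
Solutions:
 f(x) = C1*(sin(x) - 1)^(2/3)/(sin(x) + 1)^(2/3)


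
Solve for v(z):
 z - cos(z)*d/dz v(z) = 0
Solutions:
 v(z) = C1 + Integral(z/cos(z), z)


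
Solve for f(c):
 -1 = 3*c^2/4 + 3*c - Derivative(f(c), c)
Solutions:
 f(c) = C1 + c^3/4 + 3*c^2/2 + c


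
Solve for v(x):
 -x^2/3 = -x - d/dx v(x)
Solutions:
 v(x) = C1 + x^3/9 - x^2/2


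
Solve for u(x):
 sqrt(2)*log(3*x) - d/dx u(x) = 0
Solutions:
 u(x) = C1 + sqrt(2)*x*log(x) - sqrt(2)*x + sqrt(2)*x*log(3)


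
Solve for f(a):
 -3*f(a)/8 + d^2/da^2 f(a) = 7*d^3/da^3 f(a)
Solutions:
 f(a) = C1*exp(a*(8*2^(1/3)/(63*sqrt(3937) + 3953)^(1/3) + 8 + 2^(2/3)*(63*sqrt(3937) + 3953)^(1/3))/168)*sin(2^(1/3)*sqrt(3)*a*(-2^(1/3)*(63*sqrt(3937) + 3953)^(1/3) + 8/(63*sqrt(3937) + 3953)^(1/3))/168) + C2*exp(a*(8*2^(1/3)/(63*sqrt(3937) + 3953)^(1/3) + 8 + 2^(2/3)*(63*sqrt(3937) + 3953)^(1/3))/168)*cos(2^(1/3)*sqrt(3)*a*(-2^(1/3)*(63*sqrt(3937) + 3953)^(1/3) + 8/(63*sqrt(3937) + 3953)^(1/3))/168) + C3*exp(a*(-2^(2/3)*(63*sqrt(3937) + 3953)^(1/3) - 8*2^(1/3)/(63*sqrt(3937) + 3953)^(1/3) + 4)/84)


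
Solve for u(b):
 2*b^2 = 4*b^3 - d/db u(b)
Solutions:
 u(b) = C1 + b^4 - 2*b^3/3


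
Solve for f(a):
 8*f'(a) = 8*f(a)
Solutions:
 f(a) = C1*exp(a)


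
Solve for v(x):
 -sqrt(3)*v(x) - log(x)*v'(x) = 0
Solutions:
 v(x) = C1*exp(-sqrt(3)*li(x))


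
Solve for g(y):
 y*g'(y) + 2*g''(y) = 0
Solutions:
 g(y) = C1 + C2*erf(y/2)


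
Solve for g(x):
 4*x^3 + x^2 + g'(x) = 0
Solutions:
 g(x) = C1 - x^4 - x^3/3


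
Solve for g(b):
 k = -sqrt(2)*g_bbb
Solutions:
 g(b) = C1 + C2*b + C3*b^2 - sqrt(2)*b^3*k/12


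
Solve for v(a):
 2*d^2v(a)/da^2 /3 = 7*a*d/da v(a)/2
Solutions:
 v(a) = C1 + C2*erfi(sqrt(42)*a/4)


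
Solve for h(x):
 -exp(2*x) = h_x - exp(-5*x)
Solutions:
 h(x) = C1 - exp(2*x)/2 - exp(-5*x)/5


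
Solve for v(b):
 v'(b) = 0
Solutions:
 v(b) = C1


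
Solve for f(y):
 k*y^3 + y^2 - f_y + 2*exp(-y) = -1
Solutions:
 f(y) = C1 + k*y^4/4 + y^3/3 + y - 2*exp(-y)


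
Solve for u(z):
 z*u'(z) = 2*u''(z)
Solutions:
 u(z) = C1 + C2*erfi(z/2)


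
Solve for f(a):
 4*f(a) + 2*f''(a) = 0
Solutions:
 f(a) = C1*sin(sqrt(2)*a) + C2*cos(sqrt(2)*a)


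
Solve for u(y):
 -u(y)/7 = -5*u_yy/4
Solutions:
 u(y) = C1*exp(-2*sqrt(35)*y/35) + C2*exp(2*sqrt(35)*y/35)


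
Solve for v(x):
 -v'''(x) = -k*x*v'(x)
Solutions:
 v(x) = C1 + Integral(C2*airyai(k^(1/3)*x) + C3*airybi(k^(1/3)*x), x)


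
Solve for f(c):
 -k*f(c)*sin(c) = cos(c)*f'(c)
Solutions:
 f(c) = C1*exp(k*log(cos(c)))


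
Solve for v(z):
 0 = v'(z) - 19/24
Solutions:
 v(z) = C1 + 19*z/24


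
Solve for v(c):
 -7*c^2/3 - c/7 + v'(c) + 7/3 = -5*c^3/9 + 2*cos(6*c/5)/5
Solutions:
 v(c) = C1 - 5*c^4/36 + 7*c^3/9 + c^2/14 - 7*c/3 + sin(6*c/5)/3


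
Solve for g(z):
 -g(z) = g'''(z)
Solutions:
 g(z) = C3*exp(-z) + (C1*sin(sqrt(3)*z/2) + C2*cos(sqrt(3)*z/2))*exp(z/2)


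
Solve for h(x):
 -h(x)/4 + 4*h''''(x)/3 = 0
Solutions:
 h(x) = C1*exp(-3^(1/4)*x/2) + C2*exp(3^(1/4)*x/2) + C3*sin(3^(1/4)*x/2) + C4*cos(3^(1/4)*x/2)


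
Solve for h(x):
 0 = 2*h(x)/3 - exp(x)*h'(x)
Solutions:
 h(x) = C1*exp(-2*exp(-x)/3)


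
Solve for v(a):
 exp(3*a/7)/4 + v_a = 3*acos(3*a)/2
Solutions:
 v(a) = C1 + 3*a*acos(3*a)/2 - sqrt(1 - 9*a^2)/2 - 7*exp(3*a/7)/12


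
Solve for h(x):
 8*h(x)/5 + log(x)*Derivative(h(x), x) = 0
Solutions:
 h(x) = C1*exp(-8*li(x)/5)


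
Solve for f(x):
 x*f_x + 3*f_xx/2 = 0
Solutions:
 f(x) = C1 + C2*erf(sqrt(3)*x/3)


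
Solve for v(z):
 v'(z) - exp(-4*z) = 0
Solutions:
 v(z) = C1 - exp(-4*z)/4


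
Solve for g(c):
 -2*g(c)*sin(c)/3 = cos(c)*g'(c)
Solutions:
 g(c) = C1*cos(c)^(2/3)


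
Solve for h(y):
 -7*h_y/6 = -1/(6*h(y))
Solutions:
 h(y) = -sqrt(C1 + 14*y)/7
 h(y) = sqrt(C1 + 14*y)/7


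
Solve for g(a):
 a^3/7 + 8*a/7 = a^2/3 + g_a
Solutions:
 g(a) = C1 + a^4/28 - a^3/9 + 4*a^2/7


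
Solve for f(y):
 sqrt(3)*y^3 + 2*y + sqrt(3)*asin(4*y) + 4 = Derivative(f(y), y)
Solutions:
 f(y) = C1 + sqrt(3)*y^4/4 + y^2 + 4*y + sqrt(3)*(y*asin(4*y) + sqrt(1 - 16*y^2)/4)


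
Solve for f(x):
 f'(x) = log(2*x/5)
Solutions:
 f(x) = C1 + x*log(x) - x + x*log(2/5)


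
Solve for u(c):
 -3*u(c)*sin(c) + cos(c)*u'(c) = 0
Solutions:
 u(c) = C1/cos(c)^3


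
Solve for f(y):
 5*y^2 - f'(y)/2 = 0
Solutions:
 f(y) = C1 + 10*y^3/3


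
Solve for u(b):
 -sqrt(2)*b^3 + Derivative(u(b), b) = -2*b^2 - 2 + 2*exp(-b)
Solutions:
 u(b) = C1 + sqrt(2)*b^4/4 - 2*b^3/3 - 2*b - 2*exp(-b)


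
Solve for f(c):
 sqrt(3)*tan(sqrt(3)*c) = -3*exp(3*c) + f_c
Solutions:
 f(c) = C1 + exp(3*c) - log(cos(sqrt(3)*c))


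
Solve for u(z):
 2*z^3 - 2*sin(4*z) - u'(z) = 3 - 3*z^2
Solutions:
 u(z) = C1 + z^4/2 + z^3 - 3*z + cos(4*z)/2


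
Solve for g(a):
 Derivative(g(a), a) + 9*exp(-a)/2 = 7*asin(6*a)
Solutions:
 g(a) = C1 + 7*a*asin(6*a) + 7*sqrt(1 - 36*a^2)/6 + 9*exp(-a)/2


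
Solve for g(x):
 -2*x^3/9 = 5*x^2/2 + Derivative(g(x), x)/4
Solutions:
 g(x) = C1 - 2*x^4/9 - 10*x^3/3


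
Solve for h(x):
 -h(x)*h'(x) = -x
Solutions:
 h(x) = -sqrt(C1 + x^2)
 h(x) = sqrt(C1 + x^2)


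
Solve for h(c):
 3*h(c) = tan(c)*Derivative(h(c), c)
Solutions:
 h(c) = C1*sin(c)^3


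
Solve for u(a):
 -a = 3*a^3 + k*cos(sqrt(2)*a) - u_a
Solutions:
 u(a) = C1 + 3*a^4/4 + a^2/2 + sqrt(2)*k*sin(sqrt(2)*a)/2


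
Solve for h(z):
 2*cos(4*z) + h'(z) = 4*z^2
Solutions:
 h(z) = C1 + 4*z^3/3 - sin(4*z)/2


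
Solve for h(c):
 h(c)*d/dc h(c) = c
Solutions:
 h(c) = -sqrt(C1 + c^2)
 h(c) = sqrt(C1 + c^2)


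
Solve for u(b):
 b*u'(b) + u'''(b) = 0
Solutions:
 u(b) = C1 + Integral(C2*airyai(-b) + C3*airybi(-b), b)


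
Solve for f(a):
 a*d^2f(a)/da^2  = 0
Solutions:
 f(a) = C1 + C2*a


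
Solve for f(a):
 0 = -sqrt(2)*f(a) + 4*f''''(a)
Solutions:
 f(a) = C1*exp(-2^(5/8)*a/2) + C2*exp(2^(5/8)*a/2) + C3*sin(2^(5/8)*a/2) + C4*cos(2^(5/8)*a/2)


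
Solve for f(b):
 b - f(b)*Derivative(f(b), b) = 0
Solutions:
 f(b) = -sqrt(C1 + b^2)
 f(b) = sqrt(C1 + b^2)


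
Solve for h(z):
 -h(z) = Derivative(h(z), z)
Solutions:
 h(z) = C1*exp(-z)


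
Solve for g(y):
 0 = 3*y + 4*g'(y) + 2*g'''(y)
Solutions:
 g(y) = C1 + C2*sin(sqrt(2)*y) + C3*cos(sqrt(2)*y) - 3*y^2/8


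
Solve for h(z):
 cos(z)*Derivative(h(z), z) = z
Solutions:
 h(z) = C1 + Integral(z/cos(z), z)


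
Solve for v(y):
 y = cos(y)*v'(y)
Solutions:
 v(y) = C1 + Integral(y/cos(y), y)


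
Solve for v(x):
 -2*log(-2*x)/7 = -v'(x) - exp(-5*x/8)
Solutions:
 v(x) = C1 + 2*x*log(-x)/7 + 2*x*(-1 + log(2))/7 + 8*exp(-5*x/8)/5


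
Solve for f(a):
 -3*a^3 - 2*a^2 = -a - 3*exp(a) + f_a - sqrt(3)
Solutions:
 f(a) = C1 - 3*a^4/4 - 2*a^3/3 + a^2/2 + sqrt(3)*a + 3*exp(a)


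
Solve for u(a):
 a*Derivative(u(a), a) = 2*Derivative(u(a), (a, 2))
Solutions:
 u(a) = C1 + C2*erfi(a/2)


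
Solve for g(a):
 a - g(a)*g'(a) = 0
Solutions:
 g(a) = -sqrt(C1 + a^2)
 g(a) = sqrt(C1 + a^2)


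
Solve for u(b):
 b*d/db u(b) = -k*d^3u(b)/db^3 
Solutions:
 u(b) = C1 + Integral(C2*airyai(b*(-1/k)^(1/3)) + C3*airybi(b*(-1/k)^(1/3)), b)


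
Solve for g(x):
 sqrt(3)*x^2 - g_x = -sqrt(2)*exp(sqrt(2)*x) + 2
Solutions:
 g(x) = C1 + sqrt(3)*x^3/3 - 2*x + exp(sqrt(2)*x)


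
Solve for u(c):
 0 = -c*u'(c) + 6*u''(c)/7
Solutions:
 u(c) = C1 + C2*erfi(sqrt(21)*c/6)


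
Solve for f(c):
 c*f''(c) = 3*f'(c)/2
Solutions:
 f(c) = C1 + C2*c^(5/2)


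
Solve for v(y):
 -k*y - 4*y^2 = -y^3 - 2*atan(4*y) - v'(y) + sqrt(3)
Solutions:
 v(y) = C1 + k*y^2/2 - y^4/4 + 4*y^3/3 - 2*y*atan(4*y) + sqrt(3)*y + log(16*y^2 + 1)/4


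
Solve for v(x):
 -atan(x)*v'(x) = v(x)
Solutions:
 v(x) = C1*exp(-Integral(1/atan(x), x))


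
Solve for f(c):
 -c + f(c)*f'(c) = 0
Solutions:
 f(c) = -sqrt(C1 + c^2)
 f(c) = sqrt(C1 + c^2)


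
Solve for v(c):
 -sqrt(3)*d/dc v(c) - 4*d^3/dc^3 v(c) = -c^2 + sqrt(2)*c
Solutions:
 v(c) = C1 + C2*sin(3^(1/4)*c/2) + C3*cos(3^(1/4)*c/2) + sqrt(3)*c^3/9 - sqrt(6)*c^2/6 - 8*c/3


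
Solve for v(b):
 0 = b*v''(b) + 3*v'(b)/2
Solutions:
 v(b) = C1 + C2/sqrt(b)


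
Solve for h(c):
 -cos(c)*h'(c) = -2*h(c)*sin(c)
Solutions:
 h(c) = C1/cos(c)^2


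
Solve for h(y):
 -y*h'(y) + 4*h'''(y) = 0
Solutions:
 h(y) = C1 + Integral(C2*airyai(2^(1/3)*y/2) + C3*airybi(2^(1/3)*y/2), y)


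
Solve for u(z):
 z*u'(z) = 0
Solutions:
 u(z) = C1


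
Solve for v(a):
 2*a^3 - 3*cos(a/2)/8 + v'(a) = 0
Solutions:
 v(a) = C1 - a^4/2 + 3*sin(a/2)/4


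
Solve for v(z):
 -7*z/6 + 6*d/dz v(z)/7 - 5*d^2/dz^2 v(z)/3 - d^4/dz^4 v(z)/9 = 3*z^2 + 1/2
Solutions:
 v(z) = C1 + C2*exp(7^(1/3)*z*(-7^(1/3)*(27 + sqrt(6854))^(1/3) + 35/(27 + sqrt(6854))^(1/3))/14)*sin(sqrt(3)*7^(1/3)*z*(35/(27 + sqrt(6854))^(1/3) + 7^(1/3)*(27 + sqrt(6854))^(1/3))/14) + C3*exp(7^(1/3)*z*(-7^(1/3)*(27 + sqrt(6854))^(1/3) + 35/(27 + sqrt(6854))^(1/3))/14)*cos(sqrt(3)*7^(1/3)*z*(35/(27 + sqrt(6854))^(1/3) + 7^(1/3)*(27 + sqrt(6854))^(1/3))/14) + C4*exp(7^(1/3)*z*(-5/(27 + sqrt(6854))^(1/3) + 7^(1/3)*(27 + sqrt(6854))^(1/3)/7)) + 7*z^3/6 + 539*z^2/72 + 19243*z/648


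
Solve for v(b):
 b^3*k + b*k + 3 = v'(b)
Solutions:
 v(b) = C1 + b^4*k/4 + b^2*k/2 + 3*b


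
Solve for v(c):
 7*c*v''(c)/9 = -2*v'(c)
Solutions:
 v(c) = C1 + C2/c^(11/7)


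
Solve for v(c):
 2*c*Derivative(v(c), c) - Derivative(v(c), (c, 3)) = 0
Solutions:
 v(c) = C1 + Integral(C2*airyai(2^(1/3)*c) + C3*airybi(2^(1/3)*c), c)


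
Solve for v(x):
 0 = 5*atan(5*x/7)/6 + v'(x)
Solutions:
 v(x) = C1 - 5*x*atan(5*x/7)/6 + 7*log(25*x^2 + 49)/12


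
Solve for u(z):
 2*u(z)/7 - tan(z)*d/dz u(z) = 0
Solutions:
 u(z) = C1*sin(z)^(2/7)


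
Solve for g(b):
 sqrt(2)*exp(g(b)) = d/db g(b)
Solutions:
 g(b) = log(-1/(C1 + sqrt(2)*b))


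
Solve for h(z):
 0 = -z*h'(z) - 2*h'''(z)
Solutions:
 h(z) = C1 + Integral(C2*airyai(-2^(2/3)*z/2) + C3*airybi(-2^(2/3)*z/2), z)


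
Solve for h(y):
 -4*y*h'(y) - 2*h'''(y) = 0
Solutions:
 h(y) = C1 + Integral(C2*airyai(-2^(1/3)*y) + C3*airybi(-2^(1/3)*y), y)


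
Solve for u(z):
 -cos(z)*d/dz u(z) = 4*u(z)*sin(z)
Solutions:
 u(z) = C1*cos(z)^4


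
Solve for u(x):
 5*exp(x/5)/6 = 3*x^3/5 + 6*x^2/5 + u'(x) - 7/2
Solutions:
 u(x) = C1 - 3*x^4/20 - 2*x^3/5 + 7*x/2 + 25*exp(x/5)/6


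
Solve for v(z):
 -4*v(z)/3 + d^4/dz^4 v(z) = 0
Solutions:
 v(z) = C1*exp(-sqrt(2)*3^(3/4)*z/3) + C2*exp(sqrt(2)*3^(3/4)*z/3) + C3*sin(sqrt(2)*3^(3/4)*z/3) + C4*cos(sqrt(2)*3^(3/4)*z/3)


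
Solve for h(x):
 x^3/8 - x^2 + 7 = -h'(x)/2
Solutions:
 h(x) = C1 - x^4/16 + 2*x^3/3 - 14*x


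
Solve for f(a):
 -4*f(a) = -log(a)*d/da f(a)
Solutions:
 f(a) = C1*exp(4*li(a))


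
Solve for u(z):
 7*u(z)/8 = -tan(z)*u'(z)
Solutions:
 u(z) = C1/sin(z)^(7/8)


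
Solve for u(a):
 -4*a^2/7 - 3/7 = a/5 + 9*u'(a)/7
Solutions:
 u(a) = C1 - 4*a^3/27 - 7*a^2/90 - a/3


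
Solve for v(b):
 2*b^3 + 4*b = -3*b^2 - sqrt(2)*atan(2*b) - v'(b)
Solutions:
 v(b) = C1 - b^4/2 - b^3 - 2*b^2 - sqrt(2)*(b*atan(2*b) - log(4*b^2 + 1)/4)


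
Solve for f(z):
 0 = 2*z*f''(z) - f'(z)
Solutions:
 f(z) = C1 + C2*z^(3/2)


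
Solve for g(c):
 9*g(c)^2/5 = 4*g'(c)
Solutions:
 g(c) = -20/(C1 + 9*c)


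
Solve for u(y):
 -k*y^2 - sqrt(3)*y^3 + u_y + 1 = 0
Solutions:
 u(y) = C1 + k*y^3/3 + sqrt(3)*y^4/4 - y


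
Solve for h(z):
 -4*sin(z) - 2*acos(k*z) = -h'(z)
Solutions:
 h(z) = C1 + 2*Piecewise((z*acos(k*z) - sqrt(-k^2*z^2 + 1)/k, Ne(k, 0)), (pi*z/2, True)) - 4*cos(z)


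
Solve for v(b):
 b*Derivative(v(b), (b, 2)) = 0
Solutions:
 v(b) = C1 + C2*b


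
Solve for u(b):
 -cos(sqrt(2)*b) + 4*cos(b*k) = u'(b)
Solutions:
 u(b) = C1 - sqrt(2)*sin(sqrt(2)*b)/2 + 4*sin(b*k)/k


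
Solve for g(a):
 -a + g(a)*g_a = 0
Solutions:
 g(a) = -sqrt(C1 + a^2)
 g(a) = sqrt(C1 + a^2)


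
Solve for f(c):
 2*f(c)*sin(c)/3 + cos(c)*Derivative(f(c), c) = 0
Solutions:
 f(c) = C1*cos(c)^(2/3)


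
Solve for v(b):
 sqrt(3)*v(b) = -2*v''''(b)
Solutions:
 v(b) = (C1*sin(2^(1/4)*3^(1/8)*b/2) + C2*cos(2^(1/4)*3^(1/8)*b/2))*exp(-2^(1/4)*3^(1/8)*b/2) + (C3*sin(2^(1/4)*3^(1/8)*b/2) + C4*cos(2^(1/4)*3^(1/8)*b/2))*exp(2^(1/4)*3^(1/8)*b/2)


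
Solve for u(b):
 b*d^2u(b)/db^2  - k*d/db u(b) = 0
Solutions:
 u(b) = C1 + b^(re(k) + 1)*(C2*sin(log(b)*Abs(im(k))) + C3*cos(log(b)*im(k)))


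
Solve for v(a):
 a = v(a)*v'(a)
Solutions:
 v(a) = -sqrt(C1 + a^2)
 v(a) = sqrt(C1 + a^2)


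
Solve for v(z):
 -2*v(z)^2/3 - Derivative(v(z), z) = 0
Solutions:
 v(z) = 3/(C1 + 2*z)


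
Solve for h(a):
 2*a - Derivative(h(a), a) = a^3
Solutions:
 h(a) = C1 - a^4/4 + a^2


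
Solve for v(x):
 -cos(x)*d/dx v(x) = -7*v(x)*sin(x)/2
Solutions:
 v(x) = C1/cos(x)^(7/2)


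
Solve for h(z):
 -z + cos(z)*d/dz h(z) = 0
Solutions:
 h(z) = C1 + Integral(z/cos(z), z)


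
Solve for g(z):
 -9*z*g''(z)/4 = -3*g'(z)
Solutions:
 g(z) = C1 + C2*z^(7/3)


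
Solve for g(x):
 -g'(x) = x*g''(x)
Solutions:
 g(x) = C1 + C2*log(x)


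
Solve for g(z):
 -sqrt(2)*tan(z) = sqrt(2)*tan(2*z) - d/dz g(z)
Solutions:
 g(z) = C1 - sqrt(2)*log(cos(z)) - sqrt(2)*log(cos(2*z))/2


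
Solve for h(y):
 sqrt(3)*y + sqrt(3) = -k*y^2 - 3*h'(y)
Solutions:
 h(y) = C1 - k*y^3/9 - sqrt(3)*y^2/6 - sqrt(3)*y/3


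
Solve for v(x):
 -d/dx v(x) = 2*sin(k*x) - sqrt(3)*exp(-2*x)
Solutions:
 v(x) = C1 - sqrt(3)*exp(-2*x)/2 + 2*cos(k*x)/k


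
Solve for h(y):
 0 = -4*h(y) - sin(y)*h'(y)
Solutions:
 h(y) = C1*(cos(y)^2 + 2*cos(y) + 1)/(cos(y)^2 - 2*cos(y) + 1)


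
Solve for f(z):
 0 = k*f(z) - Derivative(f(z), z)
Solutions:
 f(z) = C1*exp(k*z)


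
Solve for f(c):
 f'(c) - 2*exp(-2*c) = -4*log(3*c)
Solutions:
 f(c) = C1 - 4*c*log(c) + 4*c*(1 - log(3)) - exp(-2*c)


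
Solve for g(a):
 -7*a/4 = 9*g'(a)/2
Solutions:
 g(a) = C1 - 7*a^2/36


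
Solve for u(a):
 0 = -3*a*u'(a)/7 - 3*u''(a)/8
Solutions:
 u(a) = C1 + C2*erf(2*sqrt(7)*a/7)


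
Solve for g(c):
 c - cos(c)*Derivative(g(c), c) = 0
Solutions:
 g(c) = C1 + Integral(c/cos(c), c)


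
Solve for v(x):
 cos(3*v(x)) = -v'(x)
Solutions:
 v(x) = -asin((C1 + exp(6*x))/(C1 - exp(6*x)))/3 + pi/3
 v(x) = asin((C1 + exp(6*x))/(C1 - exp(6*x)))/3


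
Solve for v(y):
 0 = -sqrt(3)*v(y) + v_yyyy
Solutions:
 v(y) = C1*exp(-3^(1/8)*y) + C2*exp(3^(1/8)*y) + C3*sin(3^(1/8)*y) + C4*cos(3^(1/8)*y)


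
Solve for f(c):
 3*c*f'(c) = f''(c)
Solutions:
 f(c) = C1 + C2*erfi(sqrt(6)*c/2)


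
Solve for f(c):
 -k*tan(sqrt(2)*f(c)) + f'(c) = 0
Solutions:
 f(c) = sqrt(2)*(pi - asin(C1*exp(sqrt(2)*c*k)))/2
 f(c) = sqrt(2)*asin(C1*exp(sqrt(2)*c*k))/2


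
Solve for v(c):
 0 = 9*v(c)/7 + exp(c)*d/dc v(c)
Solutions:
 v(c) = C1*exp(9*exp(-c)/7)


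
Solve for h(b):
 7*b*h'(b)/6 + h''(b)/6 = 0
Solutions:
 h(b) = C1 + C2*erf(sqrt(14)*b/2)


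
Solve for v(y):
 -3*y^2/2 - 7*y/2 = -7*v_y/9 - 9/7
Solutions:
 v(y) = C1 + 9*y^3/14 + 9*y^2/4 - 81*y/49


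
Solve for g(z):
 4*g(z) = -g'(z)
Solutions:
 g(z) = C1*exp(-4*z)


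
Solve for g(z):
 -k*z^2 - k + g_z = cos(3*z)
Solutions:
 g(z) = C1 + k*z^3/3 + k*z + sin(3*z)/3


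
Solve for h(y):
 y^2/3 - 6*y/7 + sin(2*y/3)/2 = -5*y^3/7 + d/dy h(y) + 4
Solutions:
 h(y) = C1 + 5*y^4/28 + y^3/9 - 3*y^2/7 - 4*y - 3*cos(2*y/3)/4


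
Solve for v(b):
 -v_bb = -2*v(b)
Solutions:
 v(b) = C1*exp(-sqrt(2)*b) + C2*exp(sqrt(2)*b)


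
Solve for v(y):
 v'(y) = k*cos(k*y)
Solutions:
 v(y) = C1 + sin(k*y)


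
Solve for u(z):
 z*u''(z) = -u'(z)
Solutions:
 u(z) = C1 + C2*log(z)


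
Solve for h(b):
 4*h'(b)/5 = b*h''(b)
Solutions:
 h(b) = C1 + C2*b^(9/5)


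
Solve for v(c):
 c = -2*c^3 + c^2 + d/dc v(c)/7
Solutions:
 v(c) = C1 + 7*c^4/2 - 7*c^3/3 + 7*c^2/2


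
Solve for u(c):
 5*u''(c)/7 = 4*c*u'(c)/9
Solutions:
 u(c) = C1 + C2*erfi(sqrt(70)*c/15)


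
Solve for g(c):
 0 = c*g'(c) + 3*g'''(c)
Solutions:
 g(c) = C1 + Integral(C2*airyai(-3^(2/3)*c/3) + C3*airybi(-3^(2/3)*c/3), c)


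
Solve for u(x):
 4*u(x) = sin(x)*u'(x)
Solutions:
 u(x) = C1*(cos(x)^2 - 2*cos(x) + 1)/(cos(x)^2 + 2*cos(x) + 1)


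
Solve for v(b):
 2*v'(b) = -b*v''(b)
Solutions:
 v(b) = C1 + C2/b


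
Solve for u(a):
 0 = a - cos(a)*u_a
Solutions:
 u(a) = C1 + Integral(a/cos(a), a)


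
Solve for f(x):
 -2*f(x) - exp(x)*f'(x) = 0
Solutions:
 f(x) = C1*exp(2*exp(-x))


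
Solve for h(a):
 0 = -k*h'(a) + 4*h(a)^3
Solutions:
 h(a) = -sqrt(2)*sqrt(-k/(C1*k + 4*a))/2
 h(a) = sqrt(2)*sqrt(-k/(C1*k + 4*a))/2


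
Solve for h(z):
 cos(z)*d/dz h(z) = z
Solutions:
 h(z) = C1 + Integral(z/cos(z), z)


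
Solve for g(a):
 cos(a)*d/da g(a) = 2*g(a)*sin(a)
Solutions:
 g(a) = C1/cos(a)^2


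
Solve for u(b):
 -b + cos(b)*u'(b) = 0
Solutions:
 u(b) = C1 + Integral(b/cos(b), b)


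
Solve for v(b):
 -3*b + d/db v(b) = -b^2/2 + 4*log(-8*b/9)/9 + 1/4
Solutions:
 v(b) = C1 - b^3/6 + 3*b^2/2 + 4*b*log(-b)/9 + b*(-32*log(3) - 7 + 48*log(2))/36


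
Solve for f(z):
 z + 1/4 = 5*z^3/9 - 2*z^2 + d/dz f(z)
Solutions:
 f(z) = C1 - 5*z^4/36 + 2*z^3/3 + z^2/2 + z/4


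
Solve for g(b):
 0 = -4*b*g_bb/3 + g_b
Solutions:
 g(b) = C1 + C2*b^(7/4)


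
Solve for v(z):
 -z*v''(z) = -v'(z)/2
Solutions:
 v(z) = C1 + C2*z^(3/2)


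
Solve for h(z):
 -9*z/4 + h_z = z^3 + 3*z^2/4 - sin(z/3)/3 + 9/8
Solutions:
 h(z) = C1 + z^4/4 + z^3/4 + 9*z^2/8 + 9*z/8 + cos(z/3)


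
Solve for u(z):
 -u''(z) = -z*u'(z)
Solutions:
 u(z) = C1 + C2*erfi(sqrt(2)*z/2)


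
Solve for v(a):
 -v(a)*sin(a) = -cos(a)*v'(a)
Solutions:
 v(a) = C1/cos(a)


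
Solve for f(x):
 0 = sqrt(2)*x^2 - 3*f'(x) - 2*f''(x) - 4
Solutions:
 f(x) = C1 + C2*exp(-3*x/2) + sqrt(2)*x^3/9 - 2*sqrt(2)*x^2/9 - 4*x/3 + 8*sqrt(2)*x/27


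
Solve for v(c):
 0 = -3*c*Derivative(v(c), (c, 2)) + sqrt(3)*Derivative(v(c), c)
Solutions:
 v(c) = C1 + C2*c^(sqrt(3)/3 + 1)


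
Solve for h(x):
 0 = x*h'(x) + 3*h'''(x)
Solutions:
 h(x) = C1 + Integral(C2*airyai(-3^(2/3)*x/3) + C3*airybi(-3^(2/3)*x/3), x)


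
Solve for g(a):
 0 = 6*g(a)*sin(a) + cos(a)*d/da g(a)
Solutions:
 g(a) = C1*cos(a)^6


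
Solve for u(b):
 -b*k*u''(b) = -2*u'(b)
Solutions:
 u(b) = C1 + b^(((re(k) + 2)*re(k) + im(k)^2)/(re(k)^2 + im(k)^2))*(C2*sin(2*log(b)*Abs(im(k))/(re(k)^2 + im(k)^2)) + C3*cos(2*log(b)*im(k)/(re(k)^2 + im(k)^2)))


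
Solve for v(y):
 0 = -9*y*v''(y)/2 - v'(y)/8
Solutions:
 v(y) = C1 + C2*y^(35/36)


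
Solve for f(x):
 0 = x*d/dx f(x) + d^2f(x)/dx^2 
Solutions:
 f(x) = C1 + C2*erf(sqrt(2)*x/2)


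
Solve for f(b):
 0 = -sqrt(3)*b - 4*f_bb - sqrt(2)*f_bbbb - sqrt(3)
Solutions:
 f(b) = C1 + C2*b + C3*sin(2^(3/4)*b) + C4*cos(2^(3/4)*b) - sqrt(3)*b^3/24 - sqrt(3)*b^2/8


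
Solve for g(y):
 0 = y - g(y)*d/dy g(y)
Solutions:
 g(y) = -sqrt(C1 + y^2)
 g(y) = sqrt(C1 + y^2)


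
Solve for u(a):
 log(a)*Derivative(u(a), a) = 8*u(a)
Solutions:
 u(a) = C1*exp(8*li(a))


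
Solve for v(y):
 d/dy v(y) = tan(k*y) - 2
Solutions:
 v(y) = C1 - 2*y + Piecewise((-log(cos(k*y))/k, Ne(k, 0)), (0, True))


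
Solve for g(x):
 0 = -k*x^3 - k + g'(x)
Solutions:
 g(x) = C1 + k*x^4/4 + k*x


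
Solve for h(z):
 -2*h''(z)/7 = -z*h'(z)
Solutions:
 h(z) = C1 + C2*erfi(sqrt(7)*z/2)


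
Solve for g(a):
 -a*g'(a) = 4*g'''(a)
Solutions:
 g(a) = C1 + Integral(C2*airyai(-2^(1/3)*a/2) + C3*airybi(-2^(1/3)*a/2), a)


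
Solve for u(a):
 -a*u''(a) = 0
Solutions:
 u(a) = C1 + C2*a


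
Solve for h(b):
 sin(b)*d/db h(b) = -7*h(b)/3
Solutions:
 h(b) = C1*(cos(b) + 1)^(7/6)/(cos(b) - 1)^(7/6)


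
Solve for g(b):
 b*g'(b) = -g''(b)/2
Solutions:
 g(b) = C1 + C2*erf(b)


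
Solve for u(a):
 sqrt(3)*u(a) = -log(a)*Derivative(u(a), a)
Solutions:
 u(a) = C1*exp(-sqrt(3)*li(a))


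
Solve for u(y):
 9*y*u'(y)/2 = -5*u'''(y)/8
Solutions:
 u(y) = C1 + Integral(C2*airyai(-30^(2/3)*y/5) + C3*airybi(-30^(2/3)*y/5), y)


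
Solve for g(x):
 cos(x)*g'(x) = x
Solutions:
 g(x) = C1 + Integral(x/cos(x), x)


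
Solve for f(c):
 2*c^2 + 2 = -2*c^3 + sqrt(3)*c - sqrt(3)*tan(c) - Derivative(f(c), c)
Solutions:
 f(c) = C1 - c^4/2 - 2*c^3/3 + sqrt(3)*c^2/2 - 2*c + sqrt(3)*log(cos(c))


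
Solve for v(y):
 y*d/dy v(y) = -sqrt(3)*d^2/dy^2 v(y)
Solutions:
 v(y) = C1 + C2*erf(sqrt(2)*3^(3/4)*y/6)
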